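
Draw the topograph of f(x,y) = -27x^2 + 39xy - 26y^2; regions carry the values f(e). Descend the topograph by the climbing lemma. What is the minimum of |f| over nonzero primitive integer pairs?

translate: b→15 (≡-39 mod 54), so (27,-39,26)→(27,15,14)
flip: (27,15,14)→(14,-15,27)
translate: b→13 (≡-15 mod 28), so (14,-15,27)→(14,13,26)
reduced (well bottom): (14,13,26) with a≤c, −a<b≤a
well minimum |f| = |-14| = 14 (negative-definite)

14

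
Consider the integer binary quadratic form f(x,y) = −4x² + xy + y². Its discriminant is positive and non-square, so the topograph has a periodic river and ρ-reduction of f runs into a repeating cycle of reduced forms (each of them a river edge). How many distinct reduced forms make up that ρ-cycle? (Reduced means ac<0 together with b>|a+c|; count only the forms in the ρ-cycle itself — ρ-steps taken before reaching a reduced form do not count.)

D = 17, ⌊√D⌋ = 4
descent: ρ → (1,3,-2)  [lands on river]
river: ρ → (-2,1,2)
river: ρ → (2,3,-1)
river: ρ → (-1,3,2)
river: ρ → (2,1,-2)
river: ρ → (-2,3,1)
ρ-cycle length = 6 (tail of 1 descent step not counted)

6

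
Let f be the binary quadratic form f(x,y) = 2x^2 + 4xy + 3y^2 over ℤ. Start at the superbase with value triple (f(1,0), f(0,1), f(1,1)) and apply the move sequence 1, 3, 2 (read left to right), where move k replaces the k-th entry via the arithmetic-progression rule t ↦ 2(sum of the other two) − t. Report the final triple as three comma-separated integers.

start (2,3,9) = (f(1,0),f(0,1),f(1,1))
replace slot 1: 2·(3+9) − 2 = 22 → (22,3,9)
replace slot 3: 2·(22+3) − 9 = 41 → (22,3,41)
replace slot 2: 2·(22+41) − 3 = 123 → (22,123,41)

22,123,41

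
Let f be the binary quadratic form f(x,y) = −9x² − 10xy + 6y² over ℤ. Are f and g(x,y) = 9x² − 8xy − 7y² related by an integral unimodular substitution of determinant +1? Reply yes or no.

D₁ = 316, D₂ = 316
river cycle of f (length 6): (6, 10, -9), (-9, 8, 7), (7, 6, -10), (-10, 14, 3), (3, 16, -5), (-5, 14, 6)
river cycle of g (length 6): (-7, 8, 9), (9, 10, -6), (-6, 14, 5), (5, 16, -3), (-3, 14, 10), (10, 6, -7)
cycles differ ⇒ inequivalent

no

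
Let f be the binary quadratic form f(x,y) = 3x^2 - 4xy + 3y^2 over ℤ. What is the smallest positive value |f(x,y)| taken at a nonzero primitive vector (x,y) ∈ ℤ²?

translate: b→2 (≡-4 mod 6), so (3,-4,3)→(3,2,2)
flip: (3,2,2)→(2,-2,3)
translate: b→2 (≡-2 mod 4), so (2,-2,3)→(2,2,3)
reduced (well bottom): (2,2,3) with a≤c, −a<b≤a
well minimum = a = 2

2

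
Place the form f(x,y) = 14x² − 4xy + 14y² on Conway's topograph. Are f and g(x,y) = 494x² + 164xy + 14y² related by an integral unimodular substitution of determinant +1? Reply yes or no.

D₁ = -768, D₂ = -768
f: flip: (14,-4,14)→(14,4,14)
f: reduced (well bottom): (14,4,14) with a≤c, −a<b≤a
g: flip: (494,164,14)→(14,-164,494)
g: translate: b→4 (≡-164 mod 28), so (14,-164,494)→(14,4,14)
g: reduced (well bottom): (14,4,14) with a≤c, −a<b≤a
reduced forms (14, 4, 14) vs (14, 4, 14) ⇒ equivalent

yes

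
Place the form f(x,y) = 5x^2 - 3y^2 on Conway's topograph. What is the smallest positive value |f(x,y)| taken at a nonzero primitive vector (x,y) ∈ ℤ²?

descent: ρ → (-3,6,2)  [lands on river]
river: ρ → (2,6,-3)
closes: descent 1, river 2
min |a| on river = 2

2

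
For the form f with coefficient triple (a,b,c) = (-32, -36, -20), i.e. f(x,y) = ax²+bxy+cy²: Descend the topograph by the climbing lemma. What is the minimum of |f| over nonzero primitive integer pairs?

translate: b→-28 (≡36 mod 64), so (32,36,20)→(32,-28,16)
flip: (32,-28,16)→(16,28,32)
translate: b→-4 (≡28 mod 32), so (16,28,32)→(16,-4,20)
reduced (well bottom): (16,-4,20) with a≤c, −a<b≤a
well minimum |f| = |-16| = 16 (negative-definite)

16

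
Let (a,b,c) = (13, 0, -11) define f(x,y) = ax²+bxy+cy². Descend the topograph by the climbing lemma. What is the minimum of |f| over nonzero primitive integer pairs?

descent: ρ → (-11,22,2)  [lands on river]
river: ρ → (2,22,-11)
closes: descent 1, river 2
min |a| on river = 2

2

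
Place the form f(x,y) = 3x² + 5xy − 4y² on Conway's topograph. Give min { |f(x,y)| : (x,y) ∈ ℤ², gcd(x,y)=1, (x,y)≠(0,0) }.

river: ρ → (-4,3,4)
river: ρ → (4,5,-3)
river: ρ → (-3,7,2)
river: ρ → (2,5,-6)
river: ρ → (-6,7,1)
river: ρ → (1,7,-6)
river: ρ → (-6,5,2)
river: ρ → (2,7,-3)
river: ρ → (-3,5,4)
river: ρ → (4,3,-4)
river: ρ → (-4,5,3)
river: ρ → (3,7,-2)
river: ρ → (-2,5,6)
river: ρ → (6,7,-1)
river: ρ → (-1,7,6)
river: ρ → (6,5,-2)
river: ρ → (-2,7,3)
river: ρ → (3,5,-4)
closes: descent 0, river 18
min |a| on river = 1

1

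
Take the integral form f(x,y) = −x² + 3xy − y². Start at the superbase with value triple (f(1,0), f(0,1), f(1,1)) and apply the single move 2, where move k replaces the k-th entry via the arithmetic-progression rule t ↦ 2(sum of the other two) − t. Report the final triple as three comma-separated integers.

start (-1,-1,1) = (f(1,0),f(0,1),f(1,1))
replace slot 2: 2·((-1)+1) − (-1) = 1 → (-1,1,1)

-1,1,1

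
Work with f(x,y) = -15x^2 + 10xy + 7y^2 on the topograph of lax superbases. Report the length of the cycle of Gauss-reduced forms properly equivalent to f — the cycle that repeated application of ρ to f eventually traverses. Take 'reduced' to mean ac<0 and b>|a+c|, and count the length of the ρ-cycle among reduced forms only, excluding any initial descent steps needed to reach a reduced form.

D = 520, ⌊√D⌋ = 22
river: ρ → (7,18,-7)
river: ρ → (-7,10,15)
river: ρ → (15,20,-2)
river: ρ → (-2,20,15)
river: ρ → (15,10,-7)
river: ρ → (-7,18,7)
river: ρ → (7,10,-15)
river: ρ → (-15,20,2)
river: ρ → (2,20,-15)
river: ρ → (-15,10,7)
ρ-cycle length = 10 (tail of 0 descent steps not counted)

10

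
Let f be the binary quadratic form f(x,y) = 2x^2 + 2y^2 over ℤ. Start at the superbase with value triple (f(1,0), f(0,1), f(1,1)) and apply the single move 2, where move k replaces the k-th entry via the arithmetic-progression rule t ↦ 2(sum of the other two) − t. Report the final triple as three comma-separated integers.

start (2,2,4) = (f(1,0),f(0,1),f(1,1))
replace slot 2: 2·(2+4) − 2 = 10 → (2,10,4)

2,10,4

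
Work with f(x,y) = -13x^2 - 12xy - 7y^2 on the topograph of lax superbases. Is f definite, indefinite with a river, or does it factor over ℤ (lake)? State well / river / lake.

D = b²−4ac = (-12)² − 4·(-13)·(-7) = -220
D < 0 ⇒ definite ⇒ every region one sign ⇒ single well

well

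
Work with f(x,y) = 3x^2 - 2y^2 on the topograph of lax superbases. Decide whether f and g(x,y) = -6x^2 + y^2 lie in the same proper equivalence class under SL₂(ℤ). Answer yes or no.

D₁ = 24, D₂ = 24
river cycle of f (length 2): (-2, 4, 1), (1, 4, -2)
river cycle of g (length 2): (1, 4, -2), (-2, 4, 1)
cycles coincide ⇒ equivalent

yes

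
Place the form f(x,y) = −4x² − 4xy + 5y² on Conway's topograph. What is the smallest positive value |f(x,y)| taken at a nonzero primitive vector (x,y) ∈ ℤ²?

descent: ρ → (5,4,-4)  [lands on river]
river: ρ → (-4,4,5)
river: ρ → (5,6,-3)
river: ρ → (-3,6,5)
closes: descent 1, river 4
min |a| on river = 3

3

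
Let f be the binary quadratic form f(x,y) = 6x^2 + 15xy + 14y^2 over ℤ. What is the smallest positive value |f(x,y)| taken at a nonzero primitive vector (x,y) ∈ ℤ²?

translate: b→3 (≡15 mod 12), so (6,15,14)→(6,3,5)
flip: (6,3,5)→(5,-3,6)
reduced (well bottom): (5,-3,6) with a≤c, −a<b≤a
well minimum = a = 5

5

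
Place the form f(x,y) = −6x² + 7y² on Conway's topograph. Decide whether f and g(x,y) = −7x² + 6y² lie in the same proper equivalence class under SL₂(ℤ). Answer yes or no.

D₁ = 168, D₂ = 168
river cycle of f (length 2): (-6, 12, 1), (1, 12, -6)
river cycle of g (length 2): (6, 12, -1), (-1, 12, 6)
cycles differ ⇒ inequivalent

no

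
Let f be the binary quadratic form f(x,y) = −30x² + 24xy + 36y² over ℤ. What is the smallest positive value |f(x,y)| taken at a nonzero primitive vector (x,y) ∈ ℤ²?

river: ρ → (36,48,-18)
river: ρ → (-18,60,18)
river: ρ → (18,48,-36)
river: ρ → (-36,24,30)
river: ρ → (30,36,-30)
river: ρ → (-30,24,36)
closes: descent 0, river 6
min |a| on river = 18

18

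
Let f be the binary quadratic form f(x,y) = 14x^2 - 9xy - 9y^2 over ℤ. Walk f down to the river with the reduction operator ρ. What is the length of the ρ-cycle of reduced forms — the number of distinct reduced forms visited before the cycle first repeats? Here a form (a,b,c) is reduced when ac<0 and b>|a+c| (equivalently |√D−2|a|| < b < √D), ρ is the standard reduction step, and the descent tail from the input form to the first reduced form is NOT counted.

D = 585, ⌊√D⌋ = 24
descent: ρ → (-9,9,14)  [lands on river]
river: ρ → (14,19,-4)
river: ρ → (-4,21,9)
river: ρ → (9,15,-10)
river: ρ → (-10,5,14)
river: ρ → (14,23,-1)
river: ρ → (-1,23,14)
river: ρ → (14,5,-10)
river: ρ → (-10,15,9)
river: ρ → (9,21,-4)
river: ρ → (-4,19,14)
river: ρ → (14,9,-9)
ρ-cycle length = 12 (tail of 1 descent step not counted)

12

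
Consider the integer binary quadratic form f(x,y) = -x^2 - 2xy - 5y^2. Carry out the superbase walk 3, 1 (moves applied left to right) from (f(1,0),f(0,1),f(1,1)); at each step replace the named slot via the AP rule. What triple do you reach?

start (-1,-5,-8) = (f(1,0),f(0,1),f(1,1))
replace slot 3: 2·((-1)+(-5)) − (-8) = -4 → (-1,-5,-4)
replace slot 1: 2·((-5)+(-4)) − (-1) = -17 → (-17,-5,-4)

-17,-5,-4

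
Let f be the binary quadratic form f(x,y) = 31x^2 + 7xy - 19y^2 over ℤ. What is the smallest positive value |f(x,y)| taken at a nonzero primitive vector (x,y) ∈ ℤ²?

descent: ρ → (-19,31,19)  [lands on river]
river: ρ → (19,45,-5)
river: ρ → (-5,45,19)
river: ρ → (19,31,-19)
river: ρ → (-19,45,5)
river: ρ → (5,45,-19)
closes: descent 1, river 6
min |a| on river = 5

5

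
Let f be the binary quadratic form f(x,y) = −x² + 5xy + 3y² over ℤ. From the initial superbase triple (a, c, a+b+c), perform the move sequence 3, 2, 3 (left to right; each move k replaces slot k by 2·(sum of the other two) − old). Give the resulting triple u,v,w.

start (-1,3,7) = (f(1,0),f(0,1),f(1,1))
replace slot 3: 2·((-1)+3) − 7 = -3 → (-1,3,-3)
replace slot 2: 2·((-1)+(-3)) − 3 = -11 → (-1,-11,-3)
replace slot 3: 2·((-1)+(-11)) − (-3) = -21 → (-1,-11,-21)

-1,-11,-21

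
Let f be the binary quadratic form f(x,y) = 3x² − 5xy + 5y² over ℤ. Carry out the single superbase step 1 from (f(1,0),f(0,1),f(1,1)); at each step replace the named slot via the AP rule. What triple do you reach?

start (3,5,3) = (f(1,0),f(0,1),f(1,1))
replace slot 1: 2·(5+3) − 3 = 13 → (13,5,3)

13,5,3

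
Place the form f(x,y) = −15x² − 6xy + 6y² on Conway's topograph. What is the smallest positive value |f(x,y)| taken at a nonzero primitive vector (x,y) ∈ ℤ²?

descent: ρ → (6,18,-3)  [lands on river]
river: ρ → (-3,18,6)
closes: descent 1, river 2
min |a| on river = 3

3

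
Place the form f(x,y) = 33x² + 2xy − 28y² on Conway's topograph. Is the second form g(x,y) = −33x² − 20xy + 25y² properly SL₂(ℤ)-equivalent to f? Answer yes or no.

D₁ = 3700, D₂ = 3700
river cycle of f (length 10): (-28, 54, 7), (7, 58, -12), (-12, 38, 47), (47, 56, -3), (-3, 58, 28), (28, 54, -7), (-7, 58, 12), (12, 38, -47), (-47, 56, 3), (3, 58, -28)
river cycle of g (length 22): (25, 20, -33), (-33, 46, 12), (12, 50, -25), (-25, 50, 12), (12, 46, -33), (-33, 20, 25), (25, 30, -28), (-28, 26, 27), (27, 28, -27), (-27, 26, 28), … (12 more)
cycles differ ⇒ inequivalent

no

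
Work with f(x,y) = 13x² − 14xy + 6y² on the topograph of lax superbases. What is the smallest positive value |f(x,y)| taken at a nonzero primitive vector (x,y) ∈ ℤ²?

translate: b→12 (≡-14 mod 26), so (13,-14,6)→(13,12,5)
flip: (13,12,5)→(5,-12,13)
translate: b→-2 (≡-12 mod 10), so (5,-12,13)→(5,-2,6)
reduced (well bottom): (5,-2,6) with a≤c, −a<b≤a
well minimum = a = 5

5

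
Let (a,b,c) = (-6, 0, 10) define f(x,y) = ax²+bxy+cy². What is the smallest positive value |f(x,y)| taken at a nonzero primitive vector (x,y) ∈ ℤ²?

descent: ρ → (10,0,-6)
descent: ρ → (-6,12,4)  [lands on river]
river: ρ → (4,12,-6)
closes: descent 2, river 2
min |a| on river = 4

4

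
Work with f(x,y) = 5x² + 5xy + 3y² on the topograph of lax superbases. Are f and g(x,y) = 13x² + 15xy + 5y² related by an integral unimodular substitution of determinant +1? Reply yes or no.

D₁ = -35, D₂ = -35
f: flip: (5,5,3)→(3,-5,5)
f: translate: b→1 (≡-5 mod 6), so (3,-5,5)→(3,1,3)
f: reduced (well bottom): (3,1,3) with a≤c, −a<b≤a
g: translate: b→-11 (≡15 mod 26), so (13,15,5)→(13,-11,3)
g: flip: (13,-11,3)→(3,11,13)
g: translate: b→-1 (≡11 mod 6), so (3,11,13)→(3,-1,3)
g: flip: (3,-1,3)→(3,1,3)
g: reduced (well bottom): (3,1,3) with a≤c, −a<b≤a
reduced forms (3, 1, 3) vs (3, 1, 3) ⇒ equivalent

yes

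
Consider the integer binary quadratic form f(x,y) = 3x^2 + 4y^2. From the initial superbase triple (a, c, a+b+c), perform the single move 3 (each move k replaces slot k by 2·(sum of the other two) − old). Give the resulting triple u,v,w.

start (3,4,7) = (f(1,0),f(0,1),f(1,1))
replace slot 3: 2·(3+4) − 7 = 7 → (3,4,7)

3,4,7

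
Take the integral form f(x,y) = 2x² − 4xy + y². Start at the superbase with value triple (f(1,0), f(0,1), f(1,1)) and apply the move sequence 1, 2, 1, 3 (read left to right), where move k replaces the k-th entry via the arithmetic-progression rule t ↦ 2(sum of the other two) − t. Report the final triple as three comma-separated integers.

start (2,1,-1) = (f(1,0),f(0,1),f(1,1))
replace slot 1: 2·(1+(-1)) − 2 = -2 → (-2,1,-1)
replace slot 2: 2·((-2)+(-1)) − 1 = -7 → (-2,-7,-1)
replace slot 1: 2·((-7)+(-1)) − (-2) = -14 → (-14,-7,-1)
replace slot 3: 2·((-14)+(-7)) − (-1) = -41 → (-14,-7,-41)

-14,-7,-41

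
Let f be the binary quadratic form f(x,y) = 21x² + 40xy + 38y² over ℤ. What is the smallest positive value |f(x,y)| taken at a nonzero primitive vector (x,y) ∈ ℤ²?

translate: b→-2 (≡40 mod 42), so (21,40,38)→(21,-2,19)
flip: (21,-2,19)→(19,2,21)
reduced (well bottom): (19,2,21) with a≤c, −a<b≤a
well minimum = a = 19

19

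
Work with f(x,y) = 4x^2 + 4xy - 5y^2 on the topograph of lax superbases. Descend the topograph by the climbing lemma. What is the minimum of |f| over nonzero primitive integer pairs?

river: ρ → (-5,6,3)
river: ρ → (3,6,-5)
river: ρ → (-5,4,4)
river: ρ → (4,4,-5)
closes: descent 0, river 4
min |a| on river = 3

3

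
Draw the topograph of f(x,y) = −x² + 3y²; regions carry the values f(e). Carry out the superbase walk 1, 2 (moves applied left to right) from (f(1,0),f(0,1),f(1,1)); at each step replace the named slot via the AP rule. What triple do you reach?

start (-1,3,2) = (f(1,0),f(0,1),f(1,1))
replace slot 1: 2·(3+2) − (-1) = 11 → (11,3,2)
replace slot 2: 2·(11+2) − 3 = 23 → (11,23,2)

11,23,2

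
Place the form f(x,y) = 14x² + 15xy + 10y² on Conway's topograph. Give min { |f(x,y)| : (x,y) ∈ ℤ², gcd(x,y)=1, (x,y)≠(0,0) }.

translate: b→-13 (≡15 mod 28), so (14,15,10)→(14,-13,9)
flip: (14,-13,9)→(9,13,14)
translate: b→-5 (≡13 mod 18), so (9,13,14)→(9,-5,10)
reduced (well bottom): (9,-5,10) with a≤c, −a<b≤a
well minimum = a = 9

9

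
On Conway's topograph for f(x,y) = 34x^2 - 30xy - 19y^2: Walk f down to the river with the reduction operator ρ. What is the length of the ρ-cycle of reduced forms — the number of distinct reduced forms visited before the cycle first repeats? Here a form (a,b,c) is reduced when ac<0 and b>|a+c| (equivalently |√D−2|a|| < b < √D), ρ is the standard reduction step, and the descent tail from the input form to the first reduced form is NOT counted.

D = 3484, ⌊√D⌋ = 59
descent: ρ → (-19,30,34)  [lands on river]
river: ρ → (34,38,-15)
river: ρ → (-15,52,13)
river: ρ → (13,52,-15)
river: ρ → (-15,38,34)
river: ρ → (34,30,-19)
river: ρ → (-19,46,18)
river: ρ → (18,26,-39)
river: ρ → (-39,52,5)
river: ρ → (5,58,-6)
river: ρ → (-6,50,41)
river: ρ → (41,32,-15)
river: ρ → (-15,58,2)
river: ρ → (2,58,-15)
river: ρ → (-15,32,41)
river: ρ → (41,50,-6)
river: ρ → (-6,58,5)
river: ρ → (5,52,-39)
river: ρ → (-39,26,18)
river: ρ → (18,46,-19)
ρ-cycle length = 20 (tail of 1 descent step not counted)

20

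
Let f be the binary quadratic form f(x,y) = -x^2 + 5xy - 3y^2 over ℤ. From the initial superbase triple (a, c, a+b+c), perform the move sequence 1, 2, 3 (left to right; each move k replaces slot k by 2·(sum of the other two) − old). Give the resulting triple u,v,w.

start (-1,-3,1) = (f(1,0),f(0,1),f(1,1))
replace slot 1: 2·((-3)+1) − (-1) = -3 → (-3,-3,1)
replace slot 2: 2·((-3)+1) − (-3) = -1 → (-3,-1,1)
replace slot 3: 2·((-3)+(-1)) − 1 = -9 → (-3,-1,-9)

-3,-1,-9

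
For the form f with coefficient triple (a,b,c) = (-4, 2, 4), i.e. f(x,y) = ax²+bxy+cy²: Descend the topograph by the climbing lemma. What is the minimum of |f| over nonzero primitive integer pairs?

river: ρ → (4,6,-2)
river: ρ → (-2,6,4)
river: ρ → (4,2,-4)
river: ρ → (-4,6,2)
river: ρ → (2,6,-4)
river: ρ → (-4,2,4)
closes: descent 0, river 6
min |a| on river = 2

2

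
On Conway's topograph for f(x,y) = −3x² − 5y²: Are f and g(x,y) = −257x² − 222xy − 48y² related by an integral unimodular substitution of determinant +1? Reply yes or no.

D₁ = -60, D₂ = -60
f is negative-definite; reduce −f:
−f: reduced (well bottom): (3,0,5) with a≤c, −a<b≤a
flip sign back: reduced form of f is (-3,0,-5)
g is negative-definite; reduce −g:
−g: flip: (257,222,48)→(48,-222,257)
−g: translate: b→-30 (≡-222 mod 96), so (48,-222,257)→(48,-30,5)
−g: flip: (48,-30,5)→(5,30,48)
−g: translate: b→0 (≡30 mod 10), so (5,30,48)→(5,0,3)
−g: flip: (5,0,3)→(3,0,5)
−g: reduced (well bottom): (3,0,5) with a≤c, −a<b≤a
flip sign back: reduced form of g is (-3,0,-5)
reduced forms (-3, 0, -5) vs (-3, 0, -5) ⇒ equivalent

yes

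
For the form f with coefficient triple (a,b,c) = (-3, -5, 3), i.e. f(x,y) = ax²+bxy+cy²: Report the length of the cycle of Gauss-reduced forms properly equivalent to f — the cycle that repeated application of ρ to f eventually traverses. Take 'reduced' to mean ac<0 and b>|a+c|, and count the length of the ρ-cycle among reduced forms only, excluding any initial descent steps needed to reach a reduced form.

D = 61, ⌊√D⌋ = 7
descent: ρ → (3,5,-3)  [lands on river]
river: ρ → (-3,7,1)
river: ρ → (1,7,-3)
river: ρ → (-3,5,3)
river: ρ → (3,7,-1)
river: ρ → (-1,7,3)
ρ-cycle length = 6 (tail of 1 descent step not counted)

6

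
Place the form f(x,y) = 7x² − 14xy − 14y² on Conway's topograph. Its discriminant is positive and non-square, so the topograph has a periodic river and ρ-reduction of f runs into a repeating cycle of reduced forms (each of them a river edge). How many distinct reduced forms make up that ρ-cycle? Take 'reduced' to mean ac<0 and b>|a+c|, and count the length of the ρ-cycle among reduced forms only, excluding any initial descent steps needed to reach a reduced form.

D = 588, ⌊√D⌋ = 24
descent: ρ → (-14,14,7)  [lands on river]
river: ρ → (7,14,-14)
ρ-cycle length = 2 (tail of 1 descent step not counted)

2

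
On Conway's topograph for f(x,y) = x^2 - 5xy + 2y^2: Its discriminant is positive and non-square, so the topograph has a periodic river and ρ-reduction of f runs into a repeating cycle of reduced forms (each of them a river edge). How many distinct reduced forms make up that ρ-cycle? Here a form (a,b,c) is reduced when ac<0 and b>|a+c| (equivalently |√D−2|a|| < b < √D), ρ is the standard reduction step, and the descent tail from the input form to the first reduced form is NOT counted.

D = 17, ⌊√D⌋ = 4
descent: ρ → (2,1,-2)  [lands on river]
river: ρ → (-2,3,1)
river: ρ → (1,3,-2)
river: ρ → (-2,1,2)
river: ρ → (2,3,-1)
river: ρ → (-1,3,2)
ρ-cycle length = 6 (tail of 1 descent step not counted)

6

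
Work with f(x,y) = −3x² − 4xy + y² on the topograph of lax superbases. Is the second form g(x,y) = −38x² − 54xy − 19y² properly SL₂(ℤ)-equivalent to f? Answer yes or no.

D₁ = 28, D₂ = 28
river cycle of f (length 4): (1, 4, -3), (-3, 2, 2), (2, 2, -3), (-3, 4, 1)
river cycle of g (length 4): (-3, 2, 2), (2, 2, -3), (-3, 4, 1), (1, 4, -3)
cycles coincide ⇒ equivalent

yes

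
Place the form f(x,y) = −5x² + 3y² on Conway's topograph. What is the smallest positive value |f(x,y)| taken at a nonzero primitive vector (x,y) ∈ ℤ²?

descent: ρ → (3,6,-2)  [lands on river]
river: ρ → (-2,6,3)
closes: descent 1, river 2
min |a| on river = 2

2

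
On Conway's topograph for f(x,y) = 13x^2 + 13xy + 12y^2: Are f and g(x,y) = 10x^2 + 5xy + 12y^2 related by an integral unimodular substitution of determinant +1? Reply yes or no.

D₁ = -455, D₂ = -455
f: flip: (13,13,12)→(12,-13,13)
f: translate: b→11 (≡-13 mod 24), so (12,-13,13)→(12,11,12)
f: reduced (well bottom): (12,11,12) with a≤c, −a<b≤a
g: reduced (well bottom): (10,5,12) with a≤c, −a<b≤a
reduced forms (12, 11, 12) vs (10, 5, 12) ⇒ inequivalent

no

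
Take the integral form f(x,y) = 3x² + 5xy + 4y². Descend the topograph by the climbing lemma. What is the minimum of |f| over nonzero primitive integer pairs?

translate: b→-1 (≡5 mod 6), so (3,5,4)→(3,-1,2)
flip: (3,-1,2)→(2,1,3)
reduced (well bottom): (2,1,3) with a≤c, −a<b≤a
well minimum = a = 2

2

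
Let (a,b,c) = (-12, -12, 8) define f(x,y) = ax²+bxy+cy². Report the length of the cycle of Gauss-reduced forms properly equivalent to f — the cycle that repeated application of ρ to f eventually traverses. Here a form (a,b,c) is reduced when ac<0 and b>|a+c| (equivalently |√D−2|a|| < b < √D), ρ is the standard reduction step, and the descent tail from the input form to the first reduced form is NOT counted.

D = 528, ⌊√D⌋ = 22
descent: ρ → (8,12,-12)  [lands on river]
river: ρ → (-12,12,8)
river: ρ → (8,20,-4)
river: ρ → (-4,20,8)
ρ-cycle length = 4 (tail of 1 descent step not counted)

4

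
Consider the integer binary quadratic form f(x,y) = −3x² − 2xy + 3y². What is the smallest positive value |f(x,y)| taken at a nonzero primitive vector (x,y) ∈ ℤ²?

descent: ρ → (3,2,-3)  [lands on river]
river: ρ → (-3,4,2)
river: ρ → (2,4,-3)
river: ρ → (-3,2,3)
river: ρ → (3,4,-2)
river: ρ → (-2,4,3)
closes: descent 1, river 6
min |a| on river = 2

2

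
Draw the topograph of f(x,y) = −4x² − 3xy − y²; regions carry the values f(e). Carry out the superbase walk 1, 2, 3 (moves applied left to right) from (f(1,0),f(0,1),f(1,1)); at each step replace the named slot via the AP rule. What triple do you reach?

start (-4,-1,-8) = (f(1,0),f(0,1),f(1,1))
replace slot 1: 2·((-1)+(-8)) − (-4) = -14 → (-14,-1,-8)
replace slot 2: 2·((-14)+(-8)) − (-1) = -43 → (-14,-43,-8)
replace slot 3: 2·((-14)+(-43)) − (-8) = -106 → (-14,-43,-106)

-14,-43,-106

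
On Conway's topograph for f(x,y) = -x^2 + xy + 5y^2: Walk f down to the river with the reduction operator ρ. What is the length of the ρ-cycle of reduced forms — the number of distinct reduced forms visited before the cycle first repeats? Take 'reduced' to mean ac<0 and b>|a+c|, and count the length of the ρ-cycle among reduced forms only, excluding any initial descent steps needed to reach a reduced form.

D = 21, ⌊√D⌋ = 4
descent: ρ → (5,-1,-1)
descent: ρ → (-1,3,3)  [lands on river]
river: ρ → (3,3,-1)
ρ-cycle length = 2 (tail of 2 descent steps not counted)

2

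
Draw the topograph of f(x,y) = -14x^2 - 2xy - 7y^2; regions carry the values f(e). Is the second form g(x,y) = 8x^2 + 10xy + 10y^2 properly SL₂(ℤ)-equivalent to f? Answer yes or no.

D₁ = -388, D₂ = -220
discriminants differ ⇒ not SL₂(ℤ)-equivalent

no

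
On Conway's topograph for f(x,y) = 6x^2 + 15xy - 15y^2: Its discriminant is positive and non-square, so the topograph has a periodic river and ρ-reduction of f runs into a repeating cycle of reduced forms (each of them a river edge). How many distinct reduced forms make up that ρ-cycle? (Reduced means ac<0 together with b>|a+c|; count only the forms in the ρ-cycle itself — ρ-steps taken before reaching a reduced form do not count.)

D = 585, ⌊√D⌋ = 24
river: ρ → (-15,15,6)
river: ρ → (6,21,-6)
river: ρ → (-6,15,15)
river: ρ → (15,15,-6)
river: ρ → (-6,21,6)
river: ρ → (6,15,-15)
ρ-cycle length = 6 (tail of 0 descent steps not counted)

6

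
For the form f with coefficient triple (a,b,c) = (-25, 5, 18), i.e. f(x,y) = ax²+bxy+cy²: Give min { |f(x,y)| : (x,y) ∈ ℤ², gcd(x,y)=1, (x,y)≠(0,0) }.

descent: ρ → (18,31,-12)  [lands on river]
river: ρ → (-12,41,3)
river: ρ → (3,37,-38)
river: ρ → (-38,39,2)
river: ρ → (2,41,-18)
river: ρ → (-18,31,12)
river: ρ → (12,41,-3)
river: ρ → (-3,37,38)
river: ρ → (38,39,-2)
river: ρ → (-2,41,18)
closes: descent 1, river 10
min |a| on river = 2

2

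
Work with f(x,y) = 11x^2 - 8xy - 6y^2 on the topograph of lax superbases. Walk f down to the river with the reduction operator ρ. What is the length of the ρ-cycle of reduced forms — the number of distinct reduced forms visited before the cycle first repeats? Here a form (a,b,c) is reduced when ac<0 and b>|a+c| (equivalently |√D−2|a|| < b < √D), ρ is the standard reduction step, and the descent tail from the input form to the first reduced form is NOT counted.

D = 328, ⌊√D⌋ = 18
descent: ρ → (-6,8,11)  [lands on river]
river: ρ → (11,14,-3)
river: ρ → (-3,16,6)
river: ρ → (6,8,-11)
river: ρ → (-11,14,3)
river: ρ → (3,16,-6)
ρ-cycle length = 6 (tail of 1 descent step not counted)

6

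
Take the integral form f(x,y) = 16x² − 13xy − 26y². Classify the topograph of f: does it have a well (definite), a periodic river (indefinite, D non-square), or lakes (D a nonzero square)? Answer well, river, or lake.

D = b²−4ac = (-13)² − 4·16·(-26) = 1833
D > 0 non-square ⇒ indefinite ⇒ periodic river

river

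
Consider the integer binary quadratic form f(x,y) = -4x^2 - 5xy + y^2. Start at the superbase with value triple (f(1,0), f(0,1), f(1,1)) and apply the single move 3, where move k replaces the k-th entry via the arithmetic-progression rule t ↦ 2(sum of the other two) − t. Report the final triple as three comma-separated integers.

start (-4,1,-8) = (f(1,0),f(0,1),f(1,1))
replace slot 3: 2·((-4)+1) − (-8) = 2 → (-4,1,2)

-4,1,2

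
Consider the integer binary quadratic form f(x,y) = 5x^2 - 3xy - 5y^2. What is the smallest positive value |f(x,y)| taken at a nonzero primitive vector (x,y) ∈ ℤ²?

descent: ρ → (-5,3,5)  [lands on river]
river: ρ → (5,7,-3)
river: ρ → (-3,5,7)
river: ρ → (7,9,-1)
river: ρ → (-1,9,7)
river: ρ → (7,5,-3)
river: ρ → (-3,7,5)
river: ρ → (5,3,-5)
river: ρ → (-5,7,3)
river: ρ → (3,5,-7)
river: ρ → (-7,9,1)
river: ρ → (1,9,-7)
river: ρ → (-7,5,3)
river: ρ → (3,7,-5)
closes: descent 1, river 14
min |a| on river = 1

1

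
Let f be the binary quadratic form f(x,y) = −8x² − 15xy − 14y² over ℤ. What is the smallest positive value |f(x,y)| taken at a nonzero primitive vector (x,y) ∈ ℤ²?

translate: b→-1 (≡15 mod 16), so (8,15,14)→(8,-1,7)
flip: (8,-1,7)→(7,1,8)
reduced (well bottom): (7,1,8) with a≤c, −a<b≤a
well minimum |f| = |-7| = 7 (negative-definite)

7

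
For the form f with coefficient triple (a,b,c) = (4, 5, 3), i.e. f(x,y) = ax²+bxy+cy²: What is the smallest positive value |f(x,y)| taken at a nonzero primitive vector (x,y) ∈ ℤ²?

translate: b→-3 (≡5 mod 8), so (4,5,3)→(4,-3,2)
flip: (4,-3,2)→(2,3,4)
translate: b→-1 (≡3 mod 4), so (2,3,4)→(2,-1,3)
reduced (well bottom): (2,-1,3) with a≤c, −a<b≤a
well minimum = a = 2

2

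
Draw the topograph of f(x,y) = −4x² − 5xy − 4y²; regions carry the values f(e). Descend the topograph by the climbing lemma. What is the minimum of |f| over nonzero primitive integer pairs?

translate: b→-3 (≡5 mod 8), so (4,5,4)→(4,-3,3)
flip: (4,-3,3)→(3,3,4)
reduced (well bottom): (3,3,4) with a≤c, −a<b≤a
well minimum |f| = |-3| = 3 (negative-definite)

3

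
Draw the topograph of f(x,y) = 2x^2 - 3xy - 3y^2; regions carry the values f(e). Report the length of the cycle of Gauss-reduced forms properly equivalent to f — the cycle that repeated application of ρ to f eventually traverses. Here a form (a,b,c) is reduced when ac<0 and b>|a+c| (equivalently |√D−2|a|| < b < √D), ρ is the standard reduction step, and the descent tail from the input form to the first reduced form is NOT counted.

D = 33, ⌊√D⌋ = 5
descent: ρ → (-3,3,2)  [lands on river]
river: ρ → (2,5,-1)
river: ρ → (-1,5,2)
river: ρ → (2,3,-3)
ρ-cycle length = 4 (tail of 1 descent step not counted)

4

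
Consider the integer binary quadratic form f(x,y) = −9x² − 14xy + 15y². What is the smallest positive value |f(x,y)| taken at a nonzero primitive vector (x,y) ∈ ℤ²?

descent: ρ → (15,14,-9)  [lands on river]
river: ρ → (-9,22,7)
river: ρ → (7,20,-12)
river: ρ → (-12,4,15)
river: ρ → (15,26,-1)
river: ρ → (-1,26,15)
river: ρ → (15,4,-12)
river: ρ → (-12,20,7)
river: ρ → (7,22,-9)
river: ρ → (-9,14,15)
river: ρ → (15,16,-8)
river: ρ → (-8,16,15)
closes: descent 1, river 12
min |a| on river = 1

1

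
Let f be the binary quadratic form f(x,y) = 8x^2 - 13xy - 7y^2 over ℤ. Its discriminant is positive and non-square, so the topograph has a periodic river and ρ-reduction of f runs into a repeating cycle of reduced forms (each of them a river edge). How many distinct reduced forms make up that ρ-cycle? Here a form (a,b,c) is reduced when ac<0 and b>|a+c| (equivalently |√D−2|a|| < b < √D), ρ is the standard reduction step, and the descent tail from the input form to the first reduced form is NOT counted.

D = 393, ⌊√D⌋ = 19
descent: ρ → (-7,13,8)  [lands on river]
river: ρ → (8,19,-1)
river: ρ → (-1,19,8)
river: ρ → (8,13,-7)
river: ρ → (-7,15,6)
river: ρ → (6,9,-13)
river: ρ → (-13,17,2)
river: ρ → (2,19,-4)
river: ρ → (-4,13,14)
river: ρ → (14,15,-3)
river: ρ → (-3,15,14)
river: ρ → (14,13,-4)
river: ρ → (-4,19,2)
river: ρ → (2,17,-13)
river: ρ → (-13,9,6)
river: ρ → (6,15,-7)
ρ-cycle length = 16 (tail of 1 descent step not counted)

16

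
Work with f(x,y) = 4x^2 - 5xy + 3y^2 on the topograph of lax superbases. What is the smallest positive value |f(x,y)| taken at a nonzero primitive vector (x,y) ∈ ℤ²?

translate: b→3 (≡-5 mod 8), so (4,-5,3)→(4,3,2)
flip: (4,3,2)→(2,-3,4)
translate: b→1 (≡-3 mod 4), so (2,-3,4)→(2,1,3)
reduced (well bottom): (2,1,3) with a≤c, −a<b≤a
well minimum = a = 2

2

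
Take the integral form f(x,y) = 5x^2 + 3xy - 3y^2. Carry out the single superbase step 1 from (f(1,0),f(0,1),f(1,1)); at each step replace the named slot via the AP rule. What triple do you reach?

start (5,-3,5) = (f(1,0),f(0,1),f(1,1))
replace slot 1: 2·((-3)+5) − 5 = -1 → (-1,-3,5)

-1,-3,5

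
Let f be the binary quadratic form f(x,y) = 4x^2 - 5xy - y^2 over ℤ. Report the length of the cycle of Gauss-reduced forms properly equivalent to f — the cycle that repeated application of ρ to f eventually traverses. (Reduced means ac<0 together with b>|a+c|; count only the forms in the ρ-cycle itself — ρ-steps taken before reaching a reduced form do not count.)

D = 41, ⌊√D⌋ = 6
descent: ρ → (-1,5,4)  [lands on river]
river: ρ → (4,3,-2)
river: ρ → (-2,5,2)
river: ρ → (2,3,-4)
river: ρ → (-4,5,1)
river: ρ → (1,5,-4)
river: ρ → (-4,3,2)
river: ρ → (2,5,-2)
river: ρ → (-2,3,4)
river: ρ → (4,5,-1)
ρ-cycle length = 10 (tail of 1 descent step not counted)

10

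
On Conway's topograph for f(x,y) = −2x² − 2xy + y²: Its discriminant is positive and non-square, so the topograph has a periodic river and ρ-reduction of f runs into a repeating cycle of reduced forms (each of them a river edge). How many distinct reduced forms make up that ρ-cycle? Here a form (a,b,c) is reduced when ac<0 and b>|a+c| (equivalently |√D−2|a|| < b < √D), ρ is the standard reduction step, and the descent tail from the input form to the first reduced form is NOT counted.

D = 12, ⌊√D⌋ = 3
descent: ρ → (1,2,-2)  [lands on river]
river: ρ → (-2,2,1)
ρ-cycle length = 2 (tail of 1 descent step not counted)

2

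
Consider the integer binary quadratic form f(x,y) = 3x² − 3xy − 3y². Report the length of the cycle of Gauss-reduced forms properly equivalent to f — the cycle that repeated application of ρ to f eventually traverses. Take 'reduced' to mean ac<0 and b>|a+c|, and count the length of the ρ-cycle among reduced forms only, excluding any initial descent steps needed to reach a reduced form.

D = 45, ⌊√D⌋ = 6
descent: ρ → (-3,3,3)  [lands on river]
river: ρ → (3,3,-3)
ρ-cycle length = 2 (tail of 1 descent step not counted)

2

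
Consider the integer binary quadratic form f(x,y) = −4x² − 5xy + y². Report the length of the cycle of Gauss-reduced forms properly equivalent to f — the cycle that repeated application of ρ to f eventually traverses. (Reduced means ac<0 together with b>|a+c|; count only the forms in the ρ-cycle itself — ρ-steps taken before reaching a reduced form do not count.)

D = 41, ⌊√D⌋ = 6
descent: ρ → (1,5,-4)  [lands on river]
river: ρ → (-4,3,2)
river: ρ → (2,5,-2)
river: ρ → (-2,3,4)
river: ρ → (4,5,-1)
river: ρ → (-1,5,4)
river: ρ → (4,3,-2)
river: ρ → (-2,5,2)
river: ρ → (2,3,-4)
river: ρ → (-4,5,1)
ρ-cycle length = 10 (tail of 1 descent step not counted)

10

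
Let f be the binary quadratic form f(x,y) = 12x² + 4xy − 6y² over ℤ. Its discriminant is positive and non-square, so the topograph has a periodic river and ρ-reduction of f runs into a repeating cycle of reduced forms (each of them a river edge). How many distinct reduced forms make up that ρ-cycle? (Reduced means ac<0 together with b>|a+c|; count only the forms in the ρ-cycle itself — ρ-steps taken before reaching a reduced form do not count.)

D = 304, ⌊√D⌋ = 17
descent: ρ → (-6,8,10)  [lands on river]
river: ρ → (10,12,-4)
river: ρ → (-4,12,10)
river: ρ → (10,8,-6)
river: ρ → (-6,16,2)
river: ρ → (2,16,-6)
ρ-cycle length = 6 (tail of 1 descent step not counted)

6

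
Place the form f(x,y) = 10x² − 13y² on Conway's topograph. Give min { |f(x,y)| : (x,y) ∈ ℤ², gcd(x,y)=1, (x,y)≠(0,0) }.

descent: ρ → (-13,0,10)
descent: ρ → (10,20,-3)  [lands on river]
river: ρ → (-3,22,3)
river: ρ → (3,20,-10)
river: ρ → (-10,20,3)
river: ρ → (3,22,-3)
river: ρ → (-3,20,10)
closes: descent 2, river 6
min |a| on river = 3

3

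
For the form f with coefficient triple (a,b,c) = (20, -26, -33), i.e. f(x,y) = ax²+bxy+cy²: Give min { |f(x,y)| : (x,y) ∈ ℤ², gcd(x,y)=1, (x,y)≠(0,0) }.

descent: ρ → (-33,26,20)  [lands on river]
river: ρ → (20,54,-5)
river: ρ → (-5,56,9)
river: ρ → (9,52,-17)
river: ρ → (-17,50,12)
river: ρ → (12,46,-25)
river: ρ → (-25,54,4)
river: ρ → (4,50,-51)
river: ρ → (-51,52,3)
river: ρ → (3,56,-15)
river: ρ → (-15,34,36)
river: ρ → (36,38,-13)
river: ρ → (-13,40,33)
river: ρ → (33,26,-20)
river: ρ → (-20,54,5)
river: ρ → (5,56,-9)
river: ρ → (-9,52,17)
river: ρ → (17,50,-12)
river: ρ → (-12,46,25)
river: ρ → (25,54,-4)
river: ρ → (-4,50,51)
river: ρ → (51,52,-3)
river: ρ → (-3,56,15)
river: ρ → (15,34,-36)
river: ρ → (-36,38,13)
river: ρ → (13,40,-33)
closes: descent 1, river 26
min |a| on river = 3

3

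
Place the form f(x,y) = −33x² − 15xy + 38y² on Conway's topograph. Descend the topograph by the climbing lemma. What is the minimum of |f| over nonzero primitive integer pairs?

descent: ρ → (38,15,-33)  [lands on river]
river: ρ → (-33,51,20)
river: ρ → (20,69,-6)
river: ρ → (-6,63,53)
river: ρ → (53,43,-16)
river: ρ → (-16,53,38)
river: ρ → (38,23,-31)
river: ρ → (-31,39,30)
river: ρ → (30,21,-40)
river: ρ → (-40,59,11)
river: ρ → (11,51,-60)
river: ρ → (-60,69,2)
river: ρ → (2,71,-25)
river: ρ → (-25,29,44)
river: ρ → (44,59,-10)
river: ρ → (-10,61,38)
closes: descent 1, river 16
min |a| on river = 2

2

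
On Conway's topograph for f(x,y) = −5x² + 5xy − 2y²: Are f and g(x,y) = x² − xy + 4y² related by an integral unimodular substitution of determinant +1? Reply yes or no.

D₁ = -15, D₂ = -15
f is negative-definite; reduce −f:
−f: translate: b→5 (≡-5 mod 10), so (5,-5,2)→(5,5,2)
−f: flip: (5,5,2)→(2,-5,5)
−f: translate: b→-1 (≡-5 mod 4), so (2,-5,5)→(2,-1,2)
−f: flip: (2,-1,2)→(2,1,2)
−f: reduced (well bottom): (2,1,2) with a≤c, −a<b≤a
flip sign back: reduced form of f is (-2,-1,-2)
g: translate: b→1 (≡-1 mod 2), so (1,-1,4)→(1,1,4)
g: reduced (well bottom): (1,1,4) with a≤c, −a<b≤a
reduced forms (-2, -1, -2) vs (1, 1, 4) ⇒ inequivalent

no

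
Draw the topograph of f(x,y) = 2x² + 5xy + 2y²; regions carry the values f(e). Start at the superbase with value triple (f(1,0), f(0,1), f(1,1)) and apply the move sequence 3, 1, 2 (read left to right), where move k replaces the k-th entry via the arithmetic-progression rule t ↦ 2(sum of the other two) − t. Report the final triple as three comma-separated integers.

start (2,2,9) = (f(1,0),f(0,1),f(1,1))
replace slot 3: 2·(2+2) − 9 = -1 → (2,2,-1)
replace slot 1: 2·(2+(-1)) − 2 = 0 → (0,2,-1)
replace slot 2: 2·(0+(-1)) − 2 = -4 → (0,-4,-1)

0,-4,-1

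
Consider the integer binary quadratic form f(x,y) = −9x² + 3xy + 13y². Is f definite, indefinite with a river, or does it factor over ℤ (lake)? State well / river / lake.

D = b²−4ac = 3² − 4·(-9)·13 = 477
D > 0 non-square ⇒ indefinite ⇒ periodic river

river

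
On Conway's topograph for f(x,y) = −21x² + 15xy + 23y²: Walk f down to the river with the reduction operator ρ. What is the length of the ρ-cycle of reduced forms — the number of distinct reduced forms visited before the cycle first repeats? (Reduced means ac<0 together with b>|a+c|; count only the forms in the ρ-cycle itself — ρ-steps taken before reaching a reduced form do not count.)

D = 2157, ⌊√D⌋ = 46
river: ρ → (23,31,-13)
river: ρ → (-13,21,33)
river: ρ → (33,45,-1)
river: ρ → (-1,45,33)
river: ρ → (33,21,-13)
river: ρ → (-13,31,23)
river: ρ → (23,15,-21)
river: ρ → (-21,27,17)
river: ρ → (17,41,-7)
river: ρ → (-7,43,11)
river: ρ → (11,45,-3)
river: ρ → (-3,45,11)
river: ρ → (11,43,-7)
river: ρ → (-7,41,17)
river: ρ → (17,27,-21)
river: ρ → (-21,15,23)
ρ-cycle length = 16 (tail of 0 descent steps not counted)

16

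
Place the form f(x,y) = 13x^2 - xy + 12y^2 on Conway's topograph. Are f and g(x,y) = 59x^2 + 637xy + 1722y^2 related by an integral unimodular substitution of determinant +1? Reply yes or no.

D₁ = -623, D₂ = -623
f: flip: (13,-1,12)→(12,1,13)
f: reduced (well bottom): (12,1,13) with a≤c, −a<b≤a
g: translate: b→47 (≡637 mod 118), so (59,637,1722)→(59,47,12)
g: flip: (59,47,12)→(12,-47,59)
g: translate: b→1 (≡-47 mod 24), so (12,-47,59)→(12,1,13)
g: reduced (well bottom): (12,1,13) with a≤c, −a<b≤a
reduced forms (12, 1, 13) vs (12, 1, 13) ⇒ equivalent

yes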